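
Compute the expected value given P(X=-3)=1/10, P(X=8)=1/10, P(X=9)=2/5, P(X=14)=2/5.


E[X] = sum(x * P(x))
= -3*1/10 + 8*1/10 + 9*2/5 + 14*2/5
= 97/10

97/10


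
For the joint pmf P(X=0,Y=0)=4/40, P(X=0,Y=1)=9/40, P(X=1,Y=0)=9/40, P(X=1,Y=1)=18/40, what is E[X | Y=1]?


P(Y=1) = 27/40
E[X|Y=1] = (0*9 + 1*18)/27 = 18/27 = 2/3

2/3


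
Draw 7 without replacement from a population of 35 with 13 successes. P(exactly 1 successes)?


P(X=1) = C(13,1)*C(22,6) / C(35,7)
= 13*74613 / 6724520
= 969969/6724520 = 5187/35960

5187/35960


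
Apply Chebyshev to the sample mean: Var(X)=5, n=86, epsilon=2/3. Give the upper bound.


Var(Xbar) = Var(X)/n = 5/86
Chebyshev: P(|Xbar-mu| >= 2/3) <= Var(Xbar)/(2/3)^2 = (5/86)/(4/9) = 45/344

45/344


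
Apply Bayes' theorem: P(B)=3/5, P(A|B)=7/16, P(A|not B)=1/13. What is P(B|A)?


P(A) = P(A|B)P(B) + P(A|B')P(B') = 7/16*3/5 + 1/13*2/5 = 61/208
P(B|A) = P(A|B)P(B)/P(A) = (21/80)/(61/208) = 273/305

273/305


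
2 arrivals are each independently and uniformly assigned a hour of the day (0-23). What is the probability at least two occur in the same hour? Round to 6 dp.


P(all different) = prod((24-i)/24 for i=0..1) = 0.958333
P(at least one match) = 1 - 0.958333 = 0.041667

0.041667


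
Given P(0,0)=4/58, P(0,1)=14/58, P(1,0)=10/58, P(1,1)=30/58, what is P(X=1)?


P(X=1) = P(1,0)+P(1,1) = 10/58 + 30/58 = 40/58 = 20/29

20/29


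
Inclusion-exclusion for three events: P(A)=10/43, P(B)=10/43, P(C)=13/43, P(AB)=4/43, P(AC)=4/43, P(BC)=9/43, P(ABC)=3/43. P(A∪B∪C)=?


P(A∪B∪C) = P(A)+P(B)+P(C) - P(AB)-P(AC)-P(BC) + P(ABC)
= 10/43+10/43+13/43 - 4/43-4/43-9/43 + 3/43
= 19/43

19/43


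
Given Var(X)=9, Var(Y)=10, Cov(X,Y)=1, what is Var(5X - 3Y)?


Var(5X - 3Y) = 5^2*Var(X) + (-3)^2*Var(Y) + 2*5*(-3)*Cov(X,Y)
= 25*9 + 9*10 - 30*1
= 225 + 90 - 30 = 285

285


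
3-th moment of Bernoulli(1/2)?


For Bernoulli: X in {0,1}
E[X^3] = 0^3*(1-1/2) + 1^3*1/2 = 1/2

1/2


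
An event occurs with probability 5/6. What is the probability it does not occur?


P(A') = 1 - P(A) = 1 - 5/6 = 1/6

1/6


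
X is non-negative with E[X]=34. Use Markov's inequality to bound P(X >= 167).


Markov: P(X >= a) <= E[X]/a
P(X >= 167) <= 34/167

34/167


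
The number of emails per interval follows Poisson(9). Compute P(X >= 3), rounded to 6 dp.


P(X>=3) = 1 - P(X<=2) = 1 - (e^(-9)*9^0/0! + e^(-9)*9^1/1! + e^(-9)*9^2/2!)
≈ 1 - (0.0001234098 + 0.0011106882 + 0.0049980971)
= 1 - 0.0062321951 = 0.9937678049
≈ 0.993768

0.993768


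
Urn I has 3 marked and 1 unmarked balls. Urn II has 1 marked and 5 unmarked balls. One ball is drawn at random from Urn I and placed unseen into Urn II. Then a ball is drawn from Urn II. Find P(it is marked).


P(transfer marked) = 3/4; P(transfer unmarked) = 1/4
If marked transferred: Urn II has 2 marked of 7, so P(marked|marked moved) = 2/7
If unmarked transferred: Urn II has 1 marked of 7, so P(marked|unmarked moved) = 1/7
By total probability: P(marked) = 3/4*2/7 + 1/4*1/7 = 1/4

1/4


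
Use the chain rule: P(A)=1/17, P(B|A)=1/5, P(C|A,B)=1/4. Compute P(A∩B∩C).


P(A∩B∩C) = P(A) * P(B|A) * P(C|A∩B)
= 1/17 * 1/5 * 1/4
= 1/85 * 1/4 = 1/340

1/340


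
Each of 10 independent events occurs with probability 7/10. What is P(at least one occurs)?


P(at least one) = 1 - P(none)
P(none) = (1 - 7/10)^10 = (3/10)^10 = 59049/10000000000
P(at least one) = 1 - 59049/10000000000 = 9999940951/10000000000

9999940951/10000000000


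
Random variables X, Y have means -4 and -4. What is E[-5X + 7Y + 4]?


E[-5X + 7Y + 4] = -5*E[X] + 7*E[Y] + 4
= (-5)*(-4) + (7)*(-4) + (4)
= 20 - 28 + 4 = -4

-4


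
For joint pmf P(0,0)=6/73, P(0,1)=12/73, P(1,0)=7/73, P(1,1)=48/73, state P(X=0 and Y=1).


Read from table: P(X=0, Y=1) = 12/73

12/73


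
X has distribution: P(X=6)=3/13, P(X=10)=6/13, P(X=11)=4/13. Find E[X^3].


E[X^3] = sum(g(x)*P(x))
= 216*3/13 + 1000*6/13 + 1331*4/13
= 11972/13

11972/13


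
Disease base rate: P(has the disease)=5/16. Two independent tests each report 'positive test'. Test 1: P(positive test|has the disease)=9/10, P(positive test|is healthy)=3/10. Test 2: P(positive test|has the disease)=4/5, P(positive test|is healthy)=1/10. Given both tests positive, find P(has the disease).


After test 1: P(+) = 9/10*5/16 + 3/10*11/16 = 39/80
P(B|+) = (9/32)/(39/80) = 15/26
After test 2 (use post1 as new prior): P(+) = 4/5*15/26 + 1/10*11/26 = 131/260
P(B|+,+) = (6/13)/(131/260) = 120/131

120/131


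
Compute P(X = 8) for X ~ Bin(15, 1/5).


P(X=8) = C(15,8) * p^8 * (1-p)^7
= 6435 * 1/390625 * 16384/78125
= 21086208/6103515625

21086208/6103515625


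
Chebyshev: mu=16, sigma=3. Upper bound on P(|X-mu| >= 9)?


k = 9/3 = 3
Chebyshev: P(|X-mu| >= k*sigma) <= 1/k^2 = 1/3^2 = 1/9

1/9


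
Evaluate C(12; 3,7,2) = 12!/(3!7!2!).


12! = 479001600
Denominator: 3!=6 * 7!=5040 * 2!=2
Coefficient = 479001600 / 60480 = 7920

7920


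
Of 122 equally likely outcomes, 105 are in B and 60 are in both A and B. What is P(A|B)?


P(A|B) = P(A∩B)/P(B) = (60/122)/(105/122) = 60/105 = 4/7

4/7


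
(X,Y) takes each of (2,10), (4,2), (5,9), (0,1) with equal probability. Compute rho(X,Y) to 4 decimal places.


Cov(X,Y) = 3.1250, Var(X) = 3.6875, Var(Y) = 16.2500
rho = Cov/(sqrt(VarX)*sqrt(VarY)) = 0.4037

0.4037


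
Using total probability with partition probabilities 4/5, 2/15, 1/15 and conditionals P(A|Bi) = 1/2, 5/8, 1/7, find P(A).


P(A) = P(A|B1)P(B1) + P(A|B2)P(B2) + P(A|B3)P(B3)
= 1/2*4/5 + 5/8*2/15 + 1/7*1/15
= 2/5 + 1/12 + 1/105 = 69/140

69/140


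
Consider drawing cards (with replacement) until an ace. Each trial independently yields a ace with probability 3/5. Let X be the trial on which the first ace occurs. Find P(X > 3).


P(X > 3) = P(first 3 trials all fail) = (1-p)^3 = (2/5)^3 = 8/125

8/125


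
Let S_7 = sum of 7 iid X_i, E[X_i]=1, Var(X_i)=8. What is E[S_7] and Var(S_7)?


E[S_n] = n*mu = 7*1 = 7
Var(S_n) = n*sigma^2 = 7*8 = 56

E[S_7]=7, Var(S_7)=56


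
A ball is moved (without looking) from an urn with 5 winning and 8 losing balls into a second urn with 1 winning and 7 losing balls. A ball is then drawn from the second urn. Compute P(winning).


P(transfer winning) = 5/13; P(transfer losing) = 8/13
If winning transferred: Urn II has 2 winning of 9, so P(winning|winning moved) = 2/9
If losing transferred: Urn II has 1 winning of 9, so P(winning|losing moved) = 1/9
By total probability: P(winning) = 5/13*2/9 + 8/13*1/9 = 2/13

2/13


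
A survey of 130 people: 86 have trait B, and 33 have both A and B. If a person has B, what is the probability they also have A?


P(A|B) = P(A∩B)/P(B) = (33/130)/(86/130) = 33/86

33/86


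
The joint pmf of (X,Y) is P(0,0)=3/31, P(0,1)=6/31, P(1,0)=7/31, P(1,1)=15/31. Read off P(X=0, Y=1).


Read from table: P(X=0, Y=1) = 6/31

6/31


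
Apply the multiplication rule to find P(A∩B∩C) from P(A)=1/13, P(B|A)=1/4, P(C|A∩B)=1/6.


P(A∩B∩C) = P(A) * P(B|A) * P(C|A∩B)
= 1/13 * 1/4 * 1/6
= 1/52 * 1/6 = 1/312

1/312


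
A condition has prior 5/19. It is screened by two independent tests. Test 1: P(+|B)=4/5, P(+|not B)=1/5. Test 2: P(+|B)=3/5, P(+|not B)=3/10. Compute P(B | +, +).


After test 1: P(+) = 4/5*5/19 + 1/5*14/19 = 34/95
P(B|+) = (4/19)/(34/95) = 10/17
After test 2 (use post1 as new prior): P(+) = 3/5*10/17 + 3/10*7/17 = 81/170
P(B|+,+) = (6/17)/(81/170) = 20/27

20/27


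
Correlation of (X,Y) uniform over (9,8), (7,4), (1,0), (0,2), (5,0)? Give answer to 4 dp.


Cov(X,Y) = 7.6800, Var(X) = 11.8400, Var(Y) = 8.9600
rho = Cov/(sqrt(VarX)*sqrt(VarY)) = 0.7456

0.7456


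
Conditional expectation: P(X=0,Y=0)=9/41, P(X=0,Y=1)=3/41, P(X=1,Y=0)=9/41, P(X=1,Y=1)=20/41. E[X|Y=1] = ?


P(Y=1) = 23/41
E[X|Y=1] = (0*3 + 1*20)/23 = 20/23

20/23


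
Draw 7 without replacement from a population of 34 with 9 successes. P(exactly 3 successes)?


P(X=3) = C(9,3)*C(25,4) / C(34,7)
= 84*12650 / 5379616
= 1062600/5379616 = 12075/61132

12075/61132


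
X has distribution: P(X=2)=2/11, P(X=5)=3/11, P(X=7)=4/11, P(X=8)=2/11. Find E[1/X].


E[1/X] = sum(g(x)*P(x))
= 1/2*2/11 + 1/5*3/11 + 1/7*4/11 + 1/8*2/11
= 339/1540

339/1540


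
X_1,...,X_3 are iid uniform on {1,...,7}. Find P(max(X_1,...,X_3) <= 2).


P(max <= 2) = P(all X_i <= 2) = (P(X_1 <= 2))^3
= (2/7)^3 = 8/343

8/343


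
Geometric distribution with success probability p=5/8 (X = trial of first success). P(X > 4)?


P(X > 4) = P(first 4 trials all fail) = (1-p)^4 = (3/8)^4 = 81/4096

81/4096


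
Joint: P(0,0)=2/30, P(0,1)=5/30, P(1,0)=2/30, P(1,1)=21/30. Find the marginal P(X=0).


P(X=0) = P(0,0)+P(0,1) = 2/30 + 5/30 = 7/30

7/30


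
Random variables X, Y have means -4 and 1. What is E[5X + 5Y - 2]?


E[5X + 5Y - 2] = 5*E[X] + 5*E[Y] - 2
= (5)*(-4) + (5)*(1) + (-2)
= -20 + 5 - 2 = -17

-17


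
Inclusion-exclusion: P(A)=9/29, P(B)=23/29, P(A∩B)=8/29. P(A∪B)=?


P(A∪B) = P(A) + P(B) - P(A∩B)
= 9/29 + 23/29 - 8/29 = 24/29

24/29


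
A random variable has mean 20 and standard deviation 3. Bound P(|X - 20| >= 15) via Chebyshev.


k = 15/3 = 5
Chebyshev: P(|X-mu| >= k*sigma) <= 1/k^2 = 1/5^2 = 1/25

1/25


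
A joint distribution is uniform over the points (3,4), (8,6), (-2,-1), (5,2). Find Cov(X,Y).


E[X]=7/2, E[Y]=11/4, E[XY]=18
Cov(X,Y) = E[XY] - E[X]E[Y] = 18 - 7/2*11/4 = 67/8

67/8


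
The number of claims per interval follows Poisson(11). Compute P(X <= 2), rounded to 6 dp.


P(X<=2) = e^(-11)*11^0/0! + e^(-11)*11^1/1! + e^(-11)*11^2/2!
≈ 0.0000167017 + 0.0001837187 + 0.0010104529
= 0.0012108733
≈ 0.001211

0.001211


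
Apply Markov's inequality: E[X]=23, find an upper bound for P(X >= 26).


Markov: P(X >= a) <= E[X]/a
P(X >= 26) <= 23/26

23/26


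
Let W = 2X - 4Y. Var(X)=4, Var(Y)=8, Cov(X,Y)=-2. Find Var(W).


Var(2X - 4Y) = 2^2*Var(X) + (-4)^2*Var(Y) + 2*2*(-4)*Cov(X,Y)
= 4*4 + 16*8 - 16*(-2)
= 16 + 128 + 32 = 176

176


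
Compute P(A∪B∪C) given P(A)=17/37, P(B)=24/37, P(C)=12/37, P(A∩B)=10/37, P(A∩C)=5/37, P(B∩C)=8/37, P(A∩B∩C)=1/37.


P(A∪B∪C) = P(A)+P(B)+P(C) - P(AB)-P(AC)-P(BC) + P(ABC)
= 17/37+24/37+12/37 - 10/37-5/37-8/37 + 1/37
= 31/37

31/37


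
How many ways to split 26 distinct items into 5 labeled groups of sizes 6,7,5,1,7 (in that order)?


26! = 403291461126605635584000000
Denominator: 6!=720 * 7!=5040 * 5!=120 * 1!=1 * 7!=5040
Coefficient = 403291461126605635584000000 / 2194698240000 = 183757135161600

183757135161600


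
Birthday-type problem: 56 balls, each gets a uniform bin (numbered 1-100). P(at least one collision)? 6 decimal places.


P(all different) = prod((100-i)/100 for i=0..55) = 0.000000
P(at least one match) = 1 - 0.000000 = 1.000000

1.000000


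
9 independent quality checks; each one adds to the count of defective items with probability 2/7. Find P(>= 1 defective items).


P(at least one) = 1 - P(none)
P(none) = (1 - 2/7)^9 = (5/7)^9 = 1953125/40353607
P(at least one) = 1 - 1953125/40353607 = 38400482/40353607

38400482/40353607


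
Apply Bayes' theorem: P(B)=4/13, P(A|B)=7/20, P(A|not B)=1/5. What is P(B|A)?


P(A) = P(A|B)P(B) + P(A|B')P(B') = 7/20*4/13 + 1/5*9/13 = 16/65
P(B|A) = P(A|B)P(B)/P(A) = (7/65)/(16/65) = 7/16

7/16


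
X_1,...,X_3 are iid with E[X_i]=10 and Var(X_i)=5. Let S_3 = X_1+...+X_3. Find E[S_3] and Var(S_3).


E[S_n] = n*mu = 3*10 = 30
Var(S_n) = n*sigma^2 = 3*5 = 15

E[S_3]=30, Var(S_3)=15


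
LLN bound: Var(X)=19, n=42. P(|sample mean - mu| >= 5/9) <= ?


Var(Xbar) = Var(X)/n = 19/42
Chebyshev: P(|Xbar-mu| >= 5/9) <= Var(Xbar)/(5/9)^2 = (19/42)/(25/81) = 513/350
Bound exceeds 1, so trivial bound: 1

1


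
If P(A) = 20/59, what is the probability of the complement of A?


P(A') = 1 - P(A) = 1 - 20/59 = 39/59

39/59


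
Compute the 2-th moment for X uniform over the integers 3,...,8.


E[X^2] = (1/6) * sum(x^2 for x=3..8)
= 199/6

199/6


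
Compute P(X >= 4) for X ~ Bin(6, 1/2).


P(X>=4) = P(X=4) + P(X=5) + P(X=6)
= 15/64 + 3/32 + 1/64
= 11/32

11/32


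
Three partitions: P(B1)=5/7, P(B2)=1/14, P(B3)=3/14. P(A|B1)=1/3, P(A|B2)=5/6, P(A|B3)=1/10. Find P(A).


P(A) = P(A|B1)P(B1) + P(A|B2)P(B2) + P(A|B3)P(B3)
= 1/3*5/7 + 5/6*1/14 + 1/10*3/14
= 5/21 + 5/84 + 3/140 = 67/210

67/210


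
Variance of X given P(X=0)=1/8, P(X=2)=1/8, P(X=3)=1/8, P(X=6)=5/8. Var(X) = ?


E[X] = 35/8, E[X^2] = 193/8
Var(X) = E[X^2] - (E[X])^2 = 193/8 - (35/8)^2 = 319/64

319/64


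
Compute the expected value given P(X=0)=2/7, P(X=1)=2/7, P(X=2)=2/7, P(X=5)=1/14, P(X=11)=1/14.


E[X] = sum(x * P(x))
= 0*2/7 + 1*2/7 + 2*2/7 + 5*1/14 + 11*1/14
= 2

2


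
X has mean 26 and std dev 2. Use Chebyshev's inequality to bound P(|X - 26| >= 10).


k = 10/2 = 5
Chebyshev: P(|X-mu| >= k*sigma) <= 1/k^2 = 1/5^2 = 1/25

1/25


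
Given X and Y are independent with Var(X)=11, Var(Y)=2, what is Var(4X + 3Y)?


Independence => Cov(X,Y)=0
Var(4X + 3Y) = 4^2*Var(X) + 3^2*Var(Y)
= 16*11 + 9*2 = 194

194


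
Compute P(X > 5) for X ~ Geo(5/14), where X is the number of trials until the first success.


P(X > 5) = P(first 5 trials all fail) = (1-p)^5 = (9/14)^5 = 59049/537824

59049/537824


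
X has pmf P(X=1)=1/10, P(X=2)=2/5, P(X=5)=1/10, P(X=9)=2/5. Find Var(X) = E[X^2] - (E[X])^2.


E[X] = 5, E[X^2] = 183/5
Var(X) = E[X^2] - (E[X])^2 = 183/5 - (5)^2 = 58/5

58/5


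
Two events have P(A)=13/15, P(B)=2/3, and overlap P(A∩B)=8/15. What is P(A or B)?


P(A∪B) = P(A) + P(B) - P(A∩B)
= 13/15 + 2/3 - 8/15 = 1

1


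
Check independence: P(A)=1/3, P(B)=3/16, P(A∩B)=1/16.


P(A)*P(B) = 1/3*3/16 = 1/16
P(A∩B) = 1/16, which equals P(A)P(B), so independent

Yes, A and B are independent


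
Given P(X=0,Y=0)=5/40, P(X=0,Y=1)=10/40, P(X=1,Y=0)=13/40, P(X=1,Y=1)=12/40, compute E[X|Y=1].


P(Y=1) = 22/40
E[X|Y=1] = (0*10 + 1*12)/22 = 12/22 = 6/11

6/11


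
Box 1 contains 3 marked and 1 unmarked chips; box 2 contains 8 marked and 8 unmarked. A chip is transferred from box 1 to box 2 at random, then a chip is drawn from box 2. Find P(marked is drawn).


P(transfer marked) = 3/4; P(transfer unmarked) = 1/4
If marked transferred: Urn II has 9 marked of 17, so P(marked|marked moved) = 9/17
If unmarked transferred: Urn II has 8 marked of 17, so P(marked|unmarked moved) = 8/17
By total probability: P(marked) = 3/4*9/17 + 1/4*8/17 = 35/68

35/68


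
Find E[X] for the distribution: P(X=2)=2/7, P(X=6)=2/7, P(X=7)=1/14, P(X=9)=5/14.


E[X] = sum(x * P(x))
= 2*2/7 + 6*2/7 + 7*1/14 + 9*5/14
= 6

6


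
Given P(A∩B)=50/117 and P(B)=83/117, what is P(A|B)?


P(A|B) = P(A∩B)/P(B) = (50/117)/(83/117) = 50/83

50/83


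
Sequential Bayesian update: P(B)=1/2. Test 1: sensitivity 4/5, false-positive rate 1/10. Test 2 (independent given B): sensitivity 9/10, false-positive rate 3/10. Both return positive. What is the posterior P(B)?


After test 1: P(+) = 4/5*1/2 + 1/10*1/2 = 9/20
P(B|+) = (2/5)/(9/20) = 8/9
After test 2 (use post1 as new prior): P(+) = 9/10*8/9 + 3/10*1/9 = 5/6
P(B|+,+) = (4/5)/(5/6) = 24/25

24/25


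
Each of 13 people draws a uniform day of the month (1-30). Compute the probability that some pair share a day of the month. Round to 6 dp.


P(all different) = prod((30-i)/30 for i=0..12) = 0.046775
P(at least one match) = 1 - 0.046775 = 0.953225

0.953225


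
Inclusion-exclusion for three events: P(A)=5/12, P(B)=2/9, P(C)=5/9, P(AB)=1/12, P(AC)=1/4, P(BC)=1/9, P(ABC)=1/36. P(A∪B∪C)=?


P(A∪B∪C) = P(A)+P(B)+P(C) - P(AB)-P(AC)-P(BC) + P(ABC)
= 5/12+2/9+5/9 - 1/12-1/4-1/9 + 1/36
= 7/9

7/9


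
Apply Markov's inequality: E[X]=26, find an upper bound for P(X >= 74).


Markov: P(X >= a) <= E[X]/a
P(X >= 74) <= 26/74 = 13/37

13/37


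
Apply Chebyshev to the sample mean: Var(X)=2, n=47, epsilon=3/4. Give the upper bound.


Var(Xbar) = Var(X)/n = 2/47
Chebyshev: P(|Xbar-mu| >= 3/4) <= Var(Xbar)/(3/4)^2 = (2/47)/(9/16) = 32/423

32/423


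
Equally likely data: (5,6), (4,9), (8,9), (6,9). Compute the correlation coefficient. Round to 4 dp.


Cov(X,Y) = 0.5625, Var(X) = 2.1875, Var(Y) = 1.6875
rho = Cov/(sqrt(VarX)*sqrt(VarY)) = 0.2928

0.2928


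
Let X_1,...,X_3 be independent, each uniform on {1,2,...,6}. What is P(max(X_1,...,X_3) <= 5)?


P(max <= 5) = P(all X_i <= 5) = (P(X_1 <= 5))^3
= (5/6)^3 = 125/216

125/216


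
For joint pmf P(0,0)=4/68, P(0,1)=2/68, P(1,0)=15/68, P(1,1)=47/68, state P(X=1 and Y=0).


Read from table: P(X=1, Y=0) = 15/68

15/68


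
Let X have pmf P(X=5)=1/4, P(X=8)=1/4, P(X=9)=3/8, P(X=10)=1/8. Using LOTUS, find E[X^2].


E[X^2] = sum(g(x)*P(x))
= 25*1/4 + 64*1/4 + 81*3/8 + 100*1/8
= 521/8

521/8


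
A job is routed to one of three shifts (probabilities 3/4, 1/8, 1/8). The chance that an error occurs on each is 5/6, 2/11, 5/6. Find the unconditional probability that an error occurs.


P(A) = P(A|B1)P(B1) + P(A|B2)P(B2) + P(A|B3)P(B3)
= 5/6*3/4 + 2/11*1/8 + 5/6*1/8
= 5/8 + 1/44 + 5/48 = 397/528

397/528


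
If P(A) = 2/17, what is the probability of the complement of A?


P(A') = 1 - P(A) = 1 - 2/17 = 15/17

15/17


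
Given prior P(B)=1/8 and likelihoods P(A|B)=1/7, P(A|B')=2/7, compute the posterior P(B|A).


P(A) = P(A|B)P(B) + P(A|B')P(B') = 1/7*1/8 + 2/7*7/8 = 15/56
P(B|A) = P(A|B)P(B)/P(A) = (1/56)/(15/56) = 1/15

1/15


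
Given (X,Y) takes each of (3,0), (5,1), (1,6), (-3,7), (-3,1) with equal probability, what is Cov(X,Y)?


E[X]=3/5, E[Y]=3, E[XY]=-13/5
Cov(X,Y) = E[XY] - E[X]E[Y] = -13/5 - 3/5*3 = -22/5

-22/5


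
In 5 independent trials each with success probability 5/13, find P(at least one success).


P(at least one) = 1 - P(none)
P(none) = (1 - 5/13)^5 = (8/13)^5 = 32768/371293
P(at least one) = 1 - 32768/371293 = 338525/371293

338525/371293


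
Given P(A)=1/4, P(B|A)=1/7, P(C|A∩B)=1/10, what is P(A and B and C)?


P(A∩B∩C) = P(A) * P(B|A) * P(C|A∩B)
= 1/4 * 1/7 * 1/10
= 1/28 * 1/10 = 1/280

1/280


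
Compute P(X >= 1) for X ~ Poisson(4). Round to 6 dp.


P(X>=1) = 1 - P(X<=0) = 1 - (e^(-4)*4^0/0!)
≈ 1 - 0.0183156389 = 0.9816843611
≈ 0.981684

0.981684


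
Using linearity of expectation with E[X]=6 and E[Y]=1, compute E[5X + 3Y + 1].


E[5X + 3Y + 1] = 5*E[X] + 3*E[Y] + 1
= (5)*(6) + (3)*(1) + (1)
= 30 + 3 + 1 = 34

34


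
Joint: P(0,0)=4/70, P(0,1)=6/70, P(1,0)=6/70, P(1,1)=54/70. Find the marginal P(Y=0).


P(Y=0) = P(0,0)+P(1,0) = 4/70 + 6/70 = 10/70 = 1/7

1/7


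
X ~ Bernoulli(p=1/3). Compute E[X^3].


For Bernoulli: X in {0,1}
E[X^3] = 0^3*(1-1/3) + 1^3*1/3 = 1/3

1/3


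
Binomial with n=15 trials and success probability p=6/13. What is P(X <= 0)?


P(X<=0) = P(X=0)
= 4747561509943/51185893014090757
= 4747561509943/51185893014090757

4747561509943/51185893014090757


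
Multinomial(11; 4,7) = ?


11! = 39916800
Denominator: 4!=24 * 7!=5040
Coefficient = 39916800 / 120960 = 330

330


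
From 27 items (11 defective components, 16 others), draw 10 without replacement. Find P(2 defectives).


P(X=2) = C(11,2)*C(16,8) / C(27,10)
= 55*12870 / 8436285
= 707850/8436285 = 110/1311

110/1311


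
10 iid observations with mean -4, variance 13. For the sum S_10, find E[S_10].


E[S_n] = n*E[X_1] = 10*-4 = -40

-40


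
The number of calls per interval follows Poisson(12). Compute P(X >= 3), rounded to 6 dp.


P(X>=3) = 1 - P(X<=2) = 1 - (e^(-12)*12^0/0! + e^(-12)*12^1/1! + e^(-12)*12^2/2!)
≈ 1 - (0.0000061442 + 0.0000737305 + 0.0004423833)
= 1 - 0.0005222580 = 0.9994777420
≈ 0.999478

0.999478


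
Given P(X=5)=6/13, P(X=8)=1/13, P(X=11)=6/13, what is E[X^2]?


E[X^2] = sum(g(x)*P(x))
= 25*6/13 + 64*1/13 + 121*6/13
= 940/13

940/13


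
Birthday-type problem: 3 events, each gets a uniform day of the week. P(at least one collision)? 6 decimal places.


P(all different) = prod((7-i)/7 for i=0..2) = 0.612245
P(at least one match) = 1 - 0.612245 = 0.387755

0.387755


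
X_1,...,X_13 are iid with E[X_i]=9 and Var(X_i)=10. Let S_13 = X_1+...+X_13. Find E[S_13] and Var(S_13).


E[S_n] = n*mu = 13*9 = 117
Var(S_n) = n*sigma^2 = 13*10 = 130

E[S_13]=117, Var(S_13)=130


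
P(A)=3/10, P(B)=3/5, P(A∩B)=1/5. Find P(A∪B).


P(A∪B) = P(A) + P(B) - P(A∩B)
= 3/10 + 3/5 - 1/5 = 7/10

7/10


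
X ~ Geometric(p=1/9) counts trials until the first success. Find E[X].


For geometric (trials until first success), E[X] = 1/p = 1/(1/9) = 9

9


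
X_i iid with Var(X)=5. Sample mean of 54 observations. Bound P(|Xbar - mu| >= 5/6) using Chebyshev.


Var(Xbar) = Var(X)/n = 5/54
Chebyshev: P(|Xbar-mu| >= 5/6) <= Var(Xbar)/(5/6)^2 = (5/54)/(25/36) = 2/15

2/15


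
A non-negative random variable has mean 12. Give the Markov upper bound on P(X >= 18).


Markov: P(X >= a) <= E[X]/a
P(X >= 18) <= 12/18 = 2/3

2/3


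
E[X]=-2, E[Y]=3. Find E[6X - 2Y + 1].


E[6X - 2Y + 1] = 6*E[X] - 2*E[Y] + 1
= (6)*(-2) + (-2)*(3) + (1)
= -12 - 6 + 1 = -17

-17


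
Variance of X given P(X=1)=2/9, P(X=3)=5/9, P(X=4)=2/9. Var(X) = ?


E[X] = 25/9, E[X^2] = 79/9
Var(X) = E[X^2] - (E[X])^2 = 79/9 - (25/9)^2 = 86/81

86/81


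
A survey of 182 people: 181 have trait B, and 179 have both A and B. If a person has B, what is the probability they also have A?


P(A|B) = P(A∩B)/P(B) = (179/182)/(181/182) = 179/181

179/181


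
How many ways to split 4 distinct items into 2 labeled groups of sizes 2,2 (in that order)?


4! = 24
Denominator: 2!=2 * 2!=2
Coefficient = 24 / 4 = 6

6


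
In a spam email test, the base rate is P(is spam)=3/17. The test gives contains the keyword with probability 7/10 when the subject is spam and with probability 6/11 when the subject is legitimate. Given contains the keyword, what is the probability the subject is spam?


P(A) = P(A|B)P(B) + P(A|B')P(B') = 7/10*3/17 + 6/11*14/17 = 63/110
P(B|A) = P(A|B)P(B)/P(A) = (21/170)/(63/110) = 11/51

11/51


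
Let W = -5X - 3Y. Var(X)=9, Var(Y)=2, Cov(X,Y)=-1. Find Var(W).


Var(-5X - 3Y) = (-5)^2*Var(X) + (-3)^2*Var(Y) + 2*(-5)*(-3)*Cov(X,Y)
= 25*9 + 9*2 + 30*(-1)
= 225 + 18 - 30 = 213

213


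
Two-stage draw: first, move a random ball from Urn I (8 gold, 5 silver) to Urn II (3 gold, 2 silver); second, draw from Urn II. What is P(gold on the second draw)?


P(transfer gold) = 8/13; P(transfer silver) = 5/13
If gold transferred: Urn II has 4 gold of 6, so P(gold|gold moved) = 2/3
If silver transferred: Urn II has 3 gold of 6, so P(gold|silver moved) = 1/2
By total probability: P(gold) = 8/13*2/3 + 5/13*1/2 = 47/78

47/78


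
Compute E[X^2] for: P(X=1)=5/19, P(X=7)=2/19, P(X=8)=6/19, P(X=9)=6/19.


E[X^2] = sum(x^2 * P(x))
= 1*5/19 + 49*2/19 + 64*6/19 + 81*6/19
= 973/19

973/19


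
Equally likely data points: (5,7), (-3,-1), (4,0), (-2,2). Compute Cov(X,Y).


E[X]=1, E[Y]=2, E[XY]=17/2
Cov(X,Y) = E[XY] - E[X]E[Y] = 17/2 - 1*2 = 13/2

13/2


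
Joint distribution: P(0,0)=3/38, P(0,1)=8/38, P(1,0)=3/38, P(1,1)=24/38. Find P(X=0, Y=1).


Read from table: P(X=0, Y=1) = 8/38 = 4/19

4/19


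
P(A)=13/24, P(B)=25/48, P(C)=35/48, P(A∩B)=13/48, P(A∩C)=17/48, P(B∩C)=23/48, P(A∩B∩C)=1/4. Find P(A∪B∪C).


P(A∪B∪C) = P(A)+P(B)+P(C) - P(AB)-P(AC)-P(BC) + P(ABC)
= 13/24+25/48+35/48 - 13/48-17/48-23/48 + 1/4
= 15/16

15/16


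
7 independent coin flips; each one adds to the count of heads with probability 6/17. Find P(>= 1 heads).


P(at least one) = 1 - P(none)
P(none) = (1 - 6/17)^7 = (11/17)^7 = 19487171/410338673
P(at least one) = 1 - 19487171/410338673 = 390851502/410338673

390851502/410338673


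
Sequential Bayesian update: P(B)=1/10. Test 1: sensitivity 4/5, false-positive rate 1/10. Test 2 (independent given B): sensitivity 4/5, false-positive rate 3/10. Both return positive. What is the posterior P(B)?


After test 1: P(+) = 4/5*1/10 + 1/10*9/10 = 17/100
P(B|+) = (2/25)/(17/100) = 8/17
After test 2 (use post1 as new prior): P(+) = 4/5*8/17 + 3/10*9/17 = 91/170
P(B|+,+) = (32/85)/(91/170) = 64/91

64/91


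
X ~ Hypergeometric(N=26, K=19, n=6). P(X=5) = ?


P(X=5) = C(19,5)*C(7,1) / C(26,6)
= 11628*7 / 230230
= 81396/230230 = 5814/16445

5814/16445


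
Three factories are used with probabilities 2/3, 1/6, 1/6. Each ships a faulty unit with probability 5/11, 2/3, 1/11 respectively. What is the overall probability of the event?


P(A) = P(A|B1)P(B1) + P(A|B2)P(B2) + P(A|B3)P(B3)
= 5/11*2/3 + 2/3*1/6 + 1/11*1/6
= 10/33 + 1/9 + 1/66 = 85/198

85/198


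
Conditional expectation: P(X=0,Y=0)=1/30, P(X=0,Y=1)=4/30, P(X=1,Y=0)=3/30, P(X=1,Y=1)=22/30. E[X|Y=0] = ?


P(Y=0) = 4/30
E[X|Y=0] = (0*1 + 1*3)/4 = 3/4

3/4


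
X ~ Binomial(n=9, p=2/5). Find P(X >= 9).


P(X>=9) = P(X=9)
= 512/1953125
= 512/1953125

512/1953125


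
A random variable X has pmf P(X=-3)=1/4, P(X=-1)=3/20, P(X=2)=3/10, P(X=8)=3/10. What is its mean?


E[X] = sum(x * P(x))
= -3*1/4 - 1*3/20 + 2*3/10 + 8*3/10
= 21/10

21/10


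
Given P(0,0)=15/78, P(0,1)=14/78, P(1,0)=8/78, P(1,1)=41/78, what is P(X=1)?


P(X=1) = P(1,0)+P(1,1) = 8/78 + 41/78 = 49/78

49/78


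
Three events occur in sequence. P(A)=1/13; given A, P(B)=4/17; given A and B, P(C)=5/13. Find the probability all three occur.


P(A∩B∩C) = P(A) * P(B|A) * P(C|A∩B)
= 1/13 * 4/17 * 5/13
= 4/221 * 5/13 = 20/2873

20/2873


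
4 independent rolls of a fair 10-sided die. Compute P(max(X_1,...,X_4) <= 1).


P(max <= 1) = P(all X_i <= 1) = (P(X_1 <= 1))^4
= (1/10)^4 = 1/10000

1/10000


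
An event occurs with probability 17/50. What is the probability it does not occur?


P(A') = 1 - P(A) = 1 - 17/50 = 33/50

33/50


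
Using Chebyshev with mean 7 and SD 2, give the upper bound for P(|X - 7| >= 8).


k = 8/2 = 4
Chebyshev: P(|X-mu| >= k*sigma) <= 1/k^2 = 1/4^2 = 1/16

1/16


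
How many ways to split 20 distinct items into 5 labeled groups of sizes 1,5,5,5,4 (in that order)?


20! = 2432902008176640000
Denominator: 1!=1 * 5!=120 * 5!=120 * 5!=120 * 4!=24
Coefficient = 2432902008176640000 / 41472000 = 58663725120

58663725120


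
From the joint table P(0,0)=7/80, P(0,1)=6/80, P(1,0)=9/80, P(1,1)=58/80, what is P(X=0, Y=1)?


Read from table: P(X=0, Y=1) = 6/80 = 3/40

3/40


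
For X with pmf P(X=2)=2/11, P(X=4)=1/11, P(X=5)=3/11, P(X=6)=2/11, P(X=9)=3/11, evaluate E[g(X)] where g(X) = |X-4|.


E[|X-4|] = sum(g(x)*P(x))
= 2*2/11 + 0*1/11 + 1*3/11 + 2*2/11 + 5*3/11
= 26/11

26/11


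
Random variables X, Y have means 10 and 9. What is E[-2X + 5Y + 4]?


E[-2X + 5Y + 4] = -2*E[X] + 5*E[Y] + 4
= (-2)*(10) + (5)*(9) + (4)
= -20 + 45 + 4 = 29

29


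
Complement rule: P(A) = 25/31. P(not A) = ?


P(A') = 1 - P(A) = 1 - 25/31 = 6/31

6/31


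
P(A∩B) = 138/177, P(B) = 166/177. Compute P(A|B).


P(A|B) = P(A∩B)/P(B) = (138/177)/(166/177) = 138/166 = 69/83

69/83


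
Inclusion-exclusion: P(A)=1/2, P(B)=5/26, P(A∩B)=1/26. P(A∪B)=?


P(A∪B) = P(A) + P(B) - P(A∩B)
= 1/2 + 5/26 - 1/26 = 17/26

17/26


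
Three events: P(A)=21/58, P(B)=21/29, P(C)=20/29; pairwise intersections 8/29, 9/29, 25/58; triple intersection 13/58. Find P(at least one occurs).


P(A∪B∪C) = P(A)+P(B)+P(C) - P(AB)-P(AC)-P(BC) + P(ABC)
= 21/58+21/29+20/29 - 8/29-9/29-25/58 + 13/58
= 57/58

57/58


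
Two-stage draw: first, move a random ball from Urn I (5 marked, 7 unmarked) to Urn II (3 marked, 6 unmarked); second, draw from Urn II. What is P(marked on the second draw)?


P(transfer marked) = 5/12; P(transfer unmarked) = 7/12
If marked transferred: Urn II has 4 marked of 10, so P(marked|marked moved) = 2/5
If unmarked transferred: Urn II has 3 marked of 10, so P(marked|unmarked moved) = 3/10
By total probability: P(marked) = 5/12*2/5 + 7/12*3/10 = 41/120

41/120


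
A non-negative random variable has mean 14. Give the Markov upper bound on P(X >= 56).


Markov: P(X >= a) <= E[X]/a
P(X >= 56) <= 14/56 = 1/4

1/4


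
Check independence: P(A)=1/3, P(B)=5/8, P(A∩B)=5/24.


P(A)*P(B) = 1/3*5/8 = 5/24
P(A∩B) = 5/24, which equals P(A)P(B), so independent

Yes, A and B are independent


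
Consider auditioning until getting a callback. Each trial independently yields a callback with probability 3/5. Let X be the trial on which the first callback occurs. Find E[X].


For geometric (trials until first success), E[X] = 1/p = 1/(3/5) = 5/3

5/3


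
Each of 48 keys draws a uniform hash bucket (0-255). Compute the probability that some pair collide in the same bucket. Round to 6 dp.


P(all different) = prod((256-i)/256 for i=0..47) = 0.009029
P(at least one match) = 1 - 0.009029 = 0.990971

0.990971


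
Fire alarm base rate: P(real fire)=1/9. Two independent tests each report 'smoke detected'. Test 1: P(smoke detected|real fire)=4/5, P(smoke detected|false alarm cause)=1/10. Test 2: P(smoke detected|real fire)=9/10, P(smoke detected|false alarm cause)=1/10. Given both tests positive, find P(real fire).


After test 1: P(+) = 4/5*1/9 + 1/10*8/9 = 8/45
P(B|+) = (4/45)/(8/45) = 1/2
After test 2 (use post1 as new prior): P(+) = 9/10*1/2 + 1/10*1/2 = 1/2
P(B|+,+) = (9/20)/(1/2) = 9/10

9/10


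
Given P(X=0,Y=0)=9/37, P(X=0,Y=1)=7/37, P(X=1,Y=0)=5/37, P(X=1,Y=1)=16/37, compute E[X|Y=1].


P(Y=1) = 23/37
E[X|Y=1] = (0*7 + 1*16)/23 = 16/23

16/23


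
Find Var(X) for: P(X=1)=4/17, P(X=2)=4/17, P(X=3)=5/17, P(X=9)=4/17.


E[X] = 63/17, E[X^2] = 389/17
Var(X) = E[X^2] - (E[X])^2 = 389/17 - (63/17)^2 = 2644/289

2644/289


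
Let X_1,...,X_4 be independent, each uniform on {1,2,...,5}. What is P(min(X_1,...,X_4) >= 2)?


P(min >= 2) = P(all X_i >= 2) = (P(X_1 >= 2))^4
= (4/5)^4 = 256/625

256/625


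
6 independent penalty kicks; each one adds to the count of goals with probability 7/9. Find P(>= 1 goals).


P(at least one) = 1 - P(none)
P(none) = (1 - 7/9)^6 = (2/9)^6 = 64/531441
P(at least one) = 1 - 64/531441 = 531377/531441

531377/531441


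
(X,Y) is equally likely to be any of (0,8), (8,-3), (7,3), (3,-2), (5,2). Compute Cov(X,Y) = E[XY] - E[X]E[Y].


E[X]=23/5, E[Y]=8/5, E[XY]=1/5
Cov(X,Y) = E[XY] - E[X]E[Y] = 1/5 - 23/5*8/5 = -179/25

-179/25


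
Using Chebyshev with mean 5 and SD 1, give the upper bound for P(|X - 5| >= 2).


k = 2/1 = 2
Chebyshev: P(|X-mu| >= k*sigma) <= 1/k^2 = 1/2^2 = 1/4

1/4


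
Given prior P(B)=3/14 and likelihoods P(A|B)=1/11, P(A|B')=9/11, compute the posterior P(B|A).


P(A) = P(A|B)P(B) + P(A|B')P(B') = 1/11*3/14 + 9/11*11/14 = 51/77
P(B|A) = P(A|B)P(B)/P(A) = (3/154)/(51/77) = 1/34

1/34


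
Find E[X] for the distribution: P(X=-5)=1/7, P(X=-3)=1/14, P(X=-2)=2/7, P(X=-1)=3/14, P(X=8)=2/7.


E[X] = sum(x * P(x))
= -5*1/7 - 3*1/14 - 2*2/7 - 1*3/14 + 8*2/7
= 4/7

4/7


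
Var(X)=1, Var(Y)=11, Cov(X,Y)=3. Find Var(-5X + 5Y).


Var(-5X + 5Y) = (-5)^2*Var(X) + 5^2*Var(Y) + 2*(-5)*5*Cov(X,Y)
= 25*1 + 25*11 - 50*3
= 25 + 275 - 150 = 150

150


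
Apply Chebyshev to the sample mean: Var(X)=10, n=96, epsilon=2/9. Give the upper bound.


Var(Xbar) = Var(X)/n = 10/96
Chebyshev: P(|Xbar-mu| >= 2/9) <= Var(Xbar)/(2/9)^2 = (5/48)/(4/81) = 135/64
Bound exceeds 1, so trivial bound: 1

1


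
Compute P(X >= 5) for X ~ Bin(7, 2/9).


P(X>=5) = P(X=5) + P(X=6) + P(X=7)
= 10976/1594323 + 3136/4782969 + 128/4782969
= 12064/1594323

12064/1594323


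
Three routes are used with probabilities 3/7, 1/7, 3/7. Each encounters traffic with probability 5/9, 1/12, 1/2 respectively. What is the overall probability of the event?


P(A) = P(A|B1)P(B1) + P(A|B2)P(B2) + P(A|B3)P(B3)
= 5/9*3/7 + 1/12*1/7 + 1/2*3/7
= 5/21 + 1/84 + 3/14 = 13/28

13/28


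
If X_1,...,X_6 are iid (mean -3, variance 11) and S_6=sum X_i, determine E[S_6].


E[S_n] = n*E[X_1] = 6*-3 = -18

-18


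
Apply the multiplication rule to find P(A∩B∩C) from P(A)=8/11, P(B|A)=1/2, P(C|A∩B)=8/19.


P(A∩B∩C) = P(A) * P(B|A) * P(C|A∩B)
= 8/11 * 1/2 * 8/19
= 4/11 * 8/19 = 32/209

32/209


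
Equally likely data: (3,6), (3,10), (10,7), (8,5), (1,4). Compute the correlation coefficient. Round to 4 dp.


Cov(X,Y) = 0.4000, Var(X) = 11.6000, Var(Y) = 4.2400
rho = Cov/(sqrt(VarX)*sqrt(VarY)) = 0.0570

0.0570


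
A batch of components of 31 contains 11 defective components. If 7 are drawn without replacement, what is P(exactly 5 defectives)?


P(X=5) = C(11,5)*C(20,2) / C(31,7)
= 462*190 / 2629575
= 87780/2629575 = 5852/175305

5852/175305


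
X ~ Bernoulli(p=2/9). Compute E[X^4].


For Bernoulli: X in {0,1}
E[X^4] = 0^4*(1-2/9) + 1^4*2/9 = 2/9

2/9


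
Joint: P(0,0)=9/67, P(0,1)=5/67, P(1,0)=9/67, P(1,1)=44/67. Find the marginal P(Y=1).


P(Y=1) = P(0,1)+P(1,1) = 5/67 + 44/67 = 49/67

49/67


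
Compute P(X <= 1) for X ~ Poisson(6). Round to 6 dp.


P(X<=1) = e^(-6)*6^0/0! + e^(-6)*6^1/1!
≈ 0.0024787522 + 0.0148725131
= 0.0173512653
≈ 0.017351

0.017351


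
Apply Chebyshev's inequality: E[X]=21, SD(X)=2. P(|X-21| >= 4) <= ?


k = 4/2 = 2
Chebyshev: P(|X-mu| >= k*sigma) <= 1/k^2 = 1/2^2 = 1/4

1/4


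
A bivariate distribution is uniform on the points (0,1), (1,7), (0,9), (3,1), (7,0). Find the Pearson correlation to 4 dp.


Cov(X,Y) = -5.9200, Var(X) = 6.9600, Var(Y) = 13.4400
rho = Cov/(sqrt(VarX)*sqrt(VarY)) = -0.6121

-0.6121


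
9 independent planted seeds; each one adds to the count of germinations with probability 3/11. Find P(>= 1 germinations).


P(at least one) = 1 - P(none)
P(none) = (1 - 3/11)^9 = (8/11)^9 = 134217728/2357947691
P(at least one) = 1 - 134217728/2357947691 = 2223729963/2357947691

2223729963/2357947691


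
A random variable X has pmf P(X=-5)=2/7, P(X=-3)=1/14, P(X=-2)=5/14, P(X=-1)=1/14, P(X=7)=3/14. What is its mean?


E[X] = sum(x * P(x))
= -5*2/7 - 3*1/14 - 2*5/14 - 1*1/14 + 7*3/14
= -13/14

-13/14


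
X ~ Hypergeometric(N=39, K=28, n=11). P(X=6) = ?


P(X=6) = C(28,6)*C(11,5) / C(39,11)
= 376740*462 / 1676056044
= 174053880/1676056044 = 1115730/10743949

1115730/10743949


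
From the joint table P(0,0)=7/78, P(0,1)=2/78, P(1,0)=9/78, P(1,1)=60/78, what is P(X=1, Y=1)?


Read from table: P(X=1, Y=1) = 60/78 = 10/13

10/13


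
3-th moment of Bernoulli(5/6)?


For Bernoulli: X in {0,1}
E[X^3] = 0^3*(1-5/6) + 1^3*5/6 = 5/6

5/6


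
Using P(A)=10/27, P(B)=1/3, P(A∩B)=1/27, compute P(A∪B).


P(A∪B) = P(A) + P(B) - P(A∩B)
= 10/27 + 1/3 - 1/27 = 2/3

2/3


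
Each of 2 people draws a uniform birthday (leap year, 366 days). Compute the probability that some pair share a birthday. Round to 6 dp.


P(all different) = prod((366-i)/366 for i=0..1) = 0.997268
P(at least one match) = 1 - 0.997268 = 0.002732

0.002732


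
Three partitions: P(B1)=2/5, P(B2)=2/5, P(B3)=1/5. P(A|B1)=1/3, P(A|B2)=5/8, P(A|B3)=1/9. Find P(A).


P(A) = P(A|B1)P(B1) + P(A|B2)P(B2) + P(A|B3)P(B3)
= 1/3*2/5 + 5/8*2/5 + 1/9*1/5
= 2/15 + 1/4 + 1/45 = 73/180

73/180


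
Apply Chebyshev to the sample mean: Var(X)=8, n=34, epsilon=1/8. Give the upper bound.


Var(Xbar) = Var(X)/n = 8/34
Chebyshev: P(|Xbar-mu| >= 1/8) <= Var(Xbar)/(1/8)^2 = (4/17)/(1/64) = 256/17
Bound exceeds 1, so trivial bound: 1

1


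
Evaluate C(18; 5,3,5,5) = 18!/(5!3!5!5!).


18! = 6402373705728000
Denominator: 5!=120 * 3!=6 * 5!=120 * 5!=120
Coefficient = 6402373705728000 / 10368000 = 617512896

617512896


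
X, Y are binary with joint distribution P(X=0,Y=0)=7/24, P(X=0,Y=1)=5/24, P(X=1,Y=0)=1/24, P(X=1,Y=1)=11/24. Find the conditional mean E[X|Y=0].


P(Y=0) = 8/24
E[X|Y=0] = (0*7 + 1*1)/8 = 1/8

1/8


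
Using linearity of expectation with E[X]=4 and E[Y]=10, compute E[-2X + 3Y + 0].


E[-2X + 3Y + 0] = -2*E[X] + 3*E[Y] + 0
= (-2)*(4) + (3)*(10) + (0)
= -8 + 30 + 0 = 22

22


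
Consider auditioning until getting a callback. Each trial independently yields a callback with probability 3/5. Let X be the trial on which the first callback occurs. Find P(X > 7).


P(X > 7) = P(first 7 trials all fail) = (1-p)^7 = (2/5)^7 = 128/78125

128/78125


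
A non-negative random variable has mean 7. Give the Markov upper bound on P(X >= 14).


Markov: P(X >= a) <= E[X]/a
P(X >= 14) <= 7/14 = 1/2

1/2


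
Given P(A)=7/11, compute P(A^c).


P(A') = 1 - P(A) = 1 - 7/11 = 4/11

4/11


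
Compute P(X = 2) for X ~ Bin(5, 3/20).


P(X=2) = C(5,2) * p^2 * (1-p)^3
= 10 * 9/400 * 4913/8000
= 44217/320000

44217/320000


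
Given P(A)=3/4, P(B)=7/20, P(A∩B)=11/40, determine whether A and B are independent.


P(A)*P(B) = 3/4*7/20 = 21/80
P(A∩B) = 11/40 != 21/80, so not independent

No, A and B are not independent


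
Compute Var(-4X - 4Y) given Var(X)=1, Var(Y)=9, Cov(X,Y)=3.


Var(-4X - 4Y) = (-4)^2*Var(X) + (-4)^2*Var(Y) + 2*(-4)*(-4)*Cov(X,Y)
= 16*1 + 16*9 + 32*3
= 16 + 144 + 96 = 256

256


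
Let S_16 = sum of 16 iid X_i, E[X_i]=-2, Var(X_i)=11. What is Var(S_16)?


By independence, Var(S_n) = n*Var(X_1) = 16*11 = 176

176


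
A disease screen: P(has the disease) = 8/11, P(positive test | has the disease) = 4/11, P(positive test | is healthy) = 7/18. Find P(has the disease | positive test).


P(A) = P(A|B)P(B) + P(A|B')P(B') = 4/11*8/11 + 7/18*3/11 = 269/726
P(B|A) = P(A|B)P(B)/P(A) = (32/121)/(269/726) = 192/269

192/269


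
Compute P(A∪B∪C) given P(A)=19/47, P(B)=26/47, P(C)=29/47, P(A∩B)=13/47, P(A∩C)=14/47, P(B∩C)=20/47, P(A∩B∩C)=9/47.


P(A∪B∪C) = P(A)+P(B)+P(C) - P(AB)-P(AC)-P(BC) + P(ABC)
= 19/47+26/47+29/47 - 13/47-14/47-20/47 + 9/47
= 36/47

36/47


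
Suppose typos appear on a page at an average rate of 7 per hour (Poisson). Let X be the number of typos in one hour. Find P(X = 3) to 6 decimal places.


P(X=3) = e^(-7) * 7^3 / 3!
≈ 0.0009118819656 * 343 / 6
≈ 0.052129

0.052129


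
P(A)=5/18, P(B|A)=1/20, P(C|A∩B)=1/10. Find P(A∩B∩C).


P(A∩B∩C) = P(A) * P(B|A) * P(C|A∩B)
= 5/18 * 1/20 * 1/10
= 1/72 * 1/10 = 1/720

1/720


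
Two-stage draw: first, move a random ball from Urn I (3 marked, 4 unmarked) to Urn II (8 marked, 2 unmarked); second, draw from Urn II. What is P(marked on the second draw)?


P(transfer marked) = 3/7; P(transfer unmarked) = 4/7
If marked transferred: Urn II has 9 marked of 11, so P(marked|marked moved) = 9/11
If unmarked transferred: Urn II has 8 marked of 11, so P(marked|unmarked moved) = 8/11
By total probability: P(marked) = 3/7*9/11 + 4/7*8/11 = 59/77

59/77


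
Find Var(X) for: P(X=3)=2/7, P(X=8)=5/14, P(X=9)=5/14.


E[X] = 97/14, E[X^2] = 761/14
Var(X) = E[X^2] - (E[X])^2 = 761/14 - (97/14)^2 = 1245/196

1245/196


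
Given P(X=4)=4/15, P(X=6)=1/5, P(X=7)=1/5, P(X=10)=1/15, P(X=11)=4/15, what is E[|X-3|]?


E[|X-3|] = sum(g(x)*P(x))
= 1*4/15 + 3*1/5 + 4*1/5 + 7*1/15 + 8*4/15
= 64/15

64/15


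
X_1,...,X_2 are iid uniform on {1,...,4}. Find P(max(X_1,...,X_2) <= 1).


P(max <= 1) = P(all X_i <= 1) = (P(X_1 <= 1))^2
= (1/4)^2 = 1/16

1/16


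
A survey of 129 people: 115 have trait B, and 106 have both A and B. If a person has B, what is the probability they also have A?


P(A|B) = P(A∩B)/P(B) = (106/129)/(115/129) = 106/115

106/115


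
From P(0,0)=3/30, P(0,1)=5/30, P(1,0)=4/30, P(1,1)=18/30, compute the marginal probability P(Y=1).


P(Y=1) = P(0,1)+P(1,1) = 5/30 + 18/30 = 23/30

23/30


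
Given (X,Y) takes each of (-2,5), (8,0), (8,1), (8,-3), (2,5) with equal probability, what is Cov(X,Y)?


E[X]=24/5, E[Y]=8/5, E[XY]=-16/5
Cov(X,Y) = E[XY] - E[X]E[Y] = -16/5 - 24/5*8/5 = -272/25

-272/25


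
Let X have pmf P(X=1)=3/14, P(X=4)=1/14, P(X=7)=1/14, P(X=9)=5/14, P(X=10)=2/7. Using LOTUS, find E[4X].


E[4X] = sum(g(x)*P(x))
= 4*3/14 + 16*1/14 + 28*1/14 + 36*5/14 + 40*2/7
= 198/7

198/7
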